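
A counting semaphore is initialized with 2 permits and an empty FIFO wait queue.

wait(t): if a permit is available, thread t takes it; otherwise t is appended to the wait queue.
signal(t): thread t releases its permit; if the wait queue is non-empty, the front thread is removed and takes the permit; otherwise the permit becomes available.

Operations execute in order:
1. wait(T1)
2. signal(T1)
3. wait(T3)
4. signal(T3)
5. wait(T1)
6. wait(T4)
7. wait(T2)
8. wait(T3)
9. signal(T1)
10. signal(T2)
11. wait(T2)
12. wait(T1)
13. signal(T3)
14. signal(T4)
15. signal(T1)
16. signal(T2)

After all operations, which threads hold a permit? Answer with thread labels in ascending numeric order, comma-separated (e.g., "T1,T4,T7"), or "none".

Step 1: wait(T1) -> count=1 queue=[] holders={T1}
Step 2: signal(T1) -> count=2 queue=[] holders={none}
Step 3: wait(T3) -> count=1 queue=[] holders={T3}
Step 4: signal(T3) -> count=2 queue=[] holders={none}
Step 5: wait(T1) -> count=1 queue=[] holders={T1}
Step 6: wait(T4) -> count=0 queue=[] holders={T1,T4}
Step 7: wait(T2) -> count=0 queue=[T2] holders={T1,T4}
Step 8: wait(T3) -> count=0 queue=[T2,T3] holders={T1,T4}
Step 9: signal(T1) -> count=0 queue=[T3] holders={T2,T4}
Step 10: signal(T2) -> count=0 queue=[] holders={T3,T4}
Step 11: wait(T2) -> count=0 queue=[T2] holders={T3,T4}
Step 12: wait(T1) -> count=0 queue=[T2,T1] holders={T3,T4}
Step 13: signal(T3) -> count=0 queue=[T1] holders={T2,T4}
Step 14: signal(T4) -> count=0 queue=[] holders={T1,T2}
Step 15: signal(T1) -> count=1 queue=[] holders={T2}
Step 16: signal(T2) -> count=2 queue=[] holders={none}
Final holders: none

Answer: none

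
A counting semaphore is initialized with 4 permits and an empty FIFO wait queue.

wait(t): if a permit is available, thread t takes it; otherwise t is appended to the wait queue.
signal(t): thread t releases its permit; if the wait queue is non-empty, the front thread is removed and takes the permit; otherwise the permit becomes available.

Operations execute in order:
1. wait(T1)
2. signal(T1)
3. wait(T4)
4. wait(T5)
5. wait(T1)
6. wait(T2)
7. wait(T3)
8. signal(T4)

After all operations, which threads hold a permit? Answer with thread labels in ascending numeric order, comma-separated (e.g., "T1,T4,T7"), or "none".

Answer: T1,T2,T3,T5

Derivation:
Step 1: wait(T1) -> count=3 queue=[] holders={T1}
Step 2: signal(T1) -> count=4 queue=[] holders={none}
Step 3: wait(T4) -> count=3 queue=[] holders={T4}
Step 4: wait(T5) -> count=2 queue=[] holders={T4,T5}
Step 5: wait(T1) -> count=1 queue=[] holders={T1,T4,T5}
Step 6: wait(T2) -> count=0 queue=[] holders={T1,T2,T4,T5}
Step 7: wait(T3) -> count=0 queue=[T3] holders={T1,T2,T4,T5}
Step 8: signal(T4) -> count=0 queue=[] holders={T1,T2,T3,T5}
Final holders: T1,T2,T3,T5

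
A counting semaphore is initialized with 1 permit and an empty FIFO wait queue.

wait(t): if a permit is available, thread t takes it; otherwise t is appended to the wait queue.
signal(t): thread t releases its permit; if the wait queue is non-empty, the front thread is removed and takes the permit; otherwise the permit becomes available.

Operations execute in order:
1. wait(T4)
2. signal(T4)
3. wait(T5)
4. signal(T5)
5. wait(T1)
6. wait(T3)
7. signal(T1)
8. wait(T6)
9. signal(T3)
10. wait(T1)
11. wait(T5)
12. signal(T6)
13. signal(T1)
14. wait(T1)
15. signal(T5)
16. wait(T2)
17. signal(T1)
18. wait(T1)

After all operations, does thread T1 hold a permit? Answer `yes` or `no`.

Step 1: wait(T4) -> count=0 queue=[] holders={T4}
Step 2: signal(T4) -> count=1 queue=[] holders={none}
Step 3: wait(T5) -> count=0 queue=[] holders={T5}
Step 4: signal(T5) -> count=1 queue=[] holders={none}
Step 5: wait(T1) -> count=0 queue=[] holders={T1}
Step 6: wait(T3) -> count=0 queue=[T3] holders={T1}
Step 7: signal(T1) -> count=0 queue=[] holders={T3}
Step 8: wait(T6) -> count=0 queue=[T6] holders={T3}
Step 9: signal(T3) -> count=0 queue=[] holders={T6}
Step 10: wait(T1) -> count=0 queue=[T1] holders={T6}
Step 11: wait(T5) -> count=0 queue=[T1,T5] holders={T6}
Step 12: signal(T6) -> count=0 queue=[T5] holders={T1}
Step 13: signal(T1) -> count=0 queue=[] holders={T5}
Step 14: wait(T1) -> count=0 queue=[T1] holders={T5}
Step 15: signal(T5) -> count=0 queue=[] holders={T1}
Step 16: wait(T2) -> count=0 queue=[T2] holders={T1}
Step 17: signal(T1) -> count=0 queue=[] holders={T2}
Step 18: wait(T1) -> count=0 queue=[T1] holders={T2}
Final holders: {T2} -> T1 not in holders

Answer: no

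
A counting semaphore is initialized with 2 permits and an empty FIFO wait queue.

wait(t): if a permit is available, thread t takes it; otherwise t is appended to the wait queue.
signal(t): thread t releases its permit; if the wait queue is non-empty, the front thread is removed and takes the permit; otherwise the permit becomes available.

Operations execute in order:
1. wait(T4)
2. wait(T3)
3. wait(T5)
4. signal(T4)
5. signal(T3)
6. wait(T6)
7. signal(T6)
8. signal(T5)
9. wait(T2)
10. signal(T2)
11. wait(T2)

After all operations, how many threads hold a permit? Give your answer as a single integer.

Step 1: wait(T4) -> count=1 queue=[] holders={T4}
Step 2: wait(T3) -> count=0 queue=[] holders={T3,T4}
Step 3: wait(T5) -> count=0 queue=[T5] holders={T3,T4}
Step 4: signal(T4) -> count=0 queue=[] holders={T3,T5}
Step 5: signal(T3) -> count=1 queue=[] holders={T5}
Step 6: wait(T6) -> count=0 queue=[] holders={T5,T6}
Step 7: signal(T6) -> count=1 queue=[] holders={T5}
Step 8: signal(T5) -> count=2 queue=[] holders={none}
Step 9: wait(T2) -> count=1 queue=[] holders={T2}
Step 10: signal(T2) -> count=2 queue=[] holders={none}
Step 11: wait(T2) -> count=1 queue=[] holders={T2}
Final holders: {T2} -> 1 thread(s)

Answer: 1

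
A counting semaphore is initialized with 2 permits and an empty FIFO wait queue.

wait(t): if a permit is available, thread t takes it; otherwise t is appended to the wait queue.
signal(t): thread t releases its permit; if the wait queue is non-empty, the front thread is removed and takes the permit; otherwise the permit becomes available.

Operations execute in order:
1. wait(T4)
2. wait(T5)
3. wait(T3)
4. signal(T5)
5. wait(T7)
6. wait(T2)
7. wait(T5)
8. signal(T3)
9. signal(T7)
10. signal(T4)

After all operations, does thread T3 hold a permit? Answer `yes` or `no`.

Answer: no

Derivation:
Step 1: wait(T4) -> count=1 queue=[] holders={T4}
Step 2: wait(T5) -> count=0 queue=[] holders={T4,T5}
Step 3: wait(T3) -> count=0 queue=[T3] holders={T4,T5}
Step 4: signal(T5) -> count=0 queue=[] holders={T3,T4}
Step 5: wait(T7) -> count=0 queue=[T7] holders={T3,T4}
Step 6: wait(T2) -> count=0 queue=[T7,T2] holders={T3,T4}
Step 7: wait(T5) -> count=0 queue=[T7,T2,T5] holders={T3,T4}
Step 8: signal(T3) -> count=0 queue=[T2,T5] holders={T4,T7}
Step 9: signal(T7) -> count=0 queue=[T5] holders={T2,T4}
Step 10: signal(T4) -> count=0 queue=[] holders={T2,T5}
Final holders: {T2,T5} -> T3 not in holders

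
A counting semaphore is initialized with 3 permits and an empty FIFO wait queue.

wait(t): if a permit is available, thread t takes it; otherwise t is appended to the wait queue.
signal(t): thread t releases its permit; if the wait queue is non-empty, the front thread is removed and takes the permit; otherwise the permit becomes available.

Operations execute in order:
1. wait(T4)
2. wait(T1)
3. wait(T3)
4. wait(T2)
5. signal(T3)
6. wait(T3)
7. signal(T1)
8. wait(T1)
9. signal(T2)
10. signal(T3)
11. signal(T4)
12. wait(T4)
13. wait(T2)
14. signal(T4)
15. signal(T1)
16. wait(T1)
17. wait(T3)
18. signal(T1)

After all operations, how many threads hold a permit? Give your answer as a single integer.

Step 1: wait(T4) -> count=2 queue=[] holders={T4}
Step 2: wait(T1) -> count=1 queue=[] holders={T1,T4}
Step 3: wait(T3) -> count=0 queue=[] holders={T1,T3,T4}
Step 4: wait(T2) -> count=0 queue=[T2] holders={T1,T3,T4}
Step 5: signal(T3) -> count=0 queue=[] holders={T1,T2,T4}
Step 6: wait(T3) -> count=0 queue=[T3] holders={T1,T2,T4}
Step 7: signal(T1) -> count=0 queue=[] holders={T2,T3,T4}
Step 8: wait(T1) -> count=0 queue=[T1] holders={T2,T3,T4}
Step 9: signal(T2) -> count=0 queue=[] holders={T1,T3,T4}
Step 10: signal(T3) -> count=1 queue=[] holders={T1,T4}
Step 11: signal(T4) -> count=2 queue=[] holders={T1}
Step 12: wait(T4) -> count=1 queue=[] holders={T1,T4}
Step 13: wait(T2) -> count=0 queue=[] holders={T1,T2,T4}
Step 14: signal(T4) -> count=1 queue=[] holders={T1,T2}
Step 15: signal(T1) -> count=2 queue=[] holders={T2}
Step 16: wait(T1) -> count=1 queue=[] holders={T1,T2}
Step 17: wait(T3) -> count=0 queue=[] holders={T1,T2,T3}
Step 18: signal(T1) -> count=1 queue=[] holders={T2,T3}
Final holders: {T2,T3} -> 2 thread(s)

Answer: 2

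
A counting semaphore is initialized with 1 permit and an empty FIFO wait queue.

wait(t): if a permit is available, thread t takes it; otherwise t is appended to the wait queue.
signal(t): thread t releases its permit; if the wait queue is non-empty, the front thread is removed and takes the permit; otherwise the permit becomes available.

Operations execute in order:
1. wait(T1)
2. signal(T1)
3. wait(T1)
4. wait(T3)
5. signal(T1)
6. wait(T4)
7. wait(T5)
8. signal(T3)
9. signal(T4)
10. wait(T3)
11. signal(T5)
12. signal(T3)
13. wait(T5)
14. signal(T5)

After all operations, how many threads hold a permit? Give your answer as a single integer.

Answer: 0

Derivation:
Step 1: wait(T1) -> count=0 queue=[] holders={T1}
Step 2: signal(T1) -> count=1 queue=[] holders={none}
Step 3: wait(T1) -> count=0 queue=[] holders={T1}
Step 4: wait(T3) -> count=0 queue=[T3] holders={T1}
Step 5: signal(T1) -> count=0 queue=[] holders={T3}
Step 6: wait(T4) -> count=0 queue=[T4] holders={T3}
Step 7: wait(T5) -> count=0 queue=[T4,T5] holders={T3}
Step 8: signal(T3) -> count=0 queue=[T5] holders={T4}
Step 9: signal(T4) -> count=0 queue=[] holders={T5}
Step 10: wait(T3) -> count=0 queue=[T3] holders={T5}
Step 11: signal(T5) -> count=0 queue=[] holders={T3}
Step 12: signal(T3) -> count=1 queue=[] holders={none}
Step 13: wait(T5) -> count=0 queue=[] holders={T5}
Step 14: signal(T5) -> count=1 queue=[] holders={none}
Final holders: {none} -> 0 thread(s)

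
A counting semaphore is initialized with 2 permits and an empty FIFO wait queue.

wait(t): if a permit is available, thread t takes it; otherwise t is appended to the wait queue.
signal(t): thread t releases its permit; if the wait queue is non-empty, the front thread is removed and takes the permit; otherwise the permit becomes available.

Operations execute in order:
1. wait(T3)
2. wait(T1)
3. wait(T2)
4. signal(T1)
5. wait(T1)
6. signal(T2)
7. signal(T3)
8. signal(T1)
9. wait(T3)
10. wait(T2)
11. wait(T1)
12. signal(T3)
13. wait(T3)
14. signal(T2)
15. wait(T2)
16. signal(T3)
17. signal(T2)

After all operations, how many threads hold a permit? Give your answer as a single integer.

Step 1: wait(T3) -> count=1 queue=[] holders={T3}
Step 2: wait(T1) -> count=0 queue=[] holders={T1,T3}
Step 3: wait(T2) -> count=0 queue=[T2] holders={T1,T3}
Step 4: signal(T1) -> count=0 queue=[] holders={T2,T3}
Step 5: wait(T1) -> count=0 queue=[T1] holders={T2,T3}
Step 6: signal(T2) -> count=0 queue=[] holders={T1,T3}
Step 7: signal(T3) -> count=1 queue=[] holders={T1}
Step 8: signal(T1) -> count=2 queue=[] holders={none}
Step 9: wait(T3) -> count=1 queue=[] holders={T3}
Step 10: wait(T2) -> count=0 queue=[] holders={T2,T3}
Step 11: wait(T1) -> count=0 queue=[T1] holders={T2,T3}
Step 12: signal(T3) -> count=0 queue=[] holders={T1,T2}
Step 13: wait(T3) -> count=0 queue=[T3] holders={T1,T2}
Step 14: signal(T2) -> count=0 queue=[] holders={T1,T3}
Step 15: wait(T2) -> count=0 queue=[T2] holders={T1,T3}
Step 16: signal(T3) -> count=0 queue=[] holders={T1,T2}
Step 17: signal(T2) -> count=1 queue=[] holders={T1}
Final holders: {T1} -> 1 thread(s)

Answer: 1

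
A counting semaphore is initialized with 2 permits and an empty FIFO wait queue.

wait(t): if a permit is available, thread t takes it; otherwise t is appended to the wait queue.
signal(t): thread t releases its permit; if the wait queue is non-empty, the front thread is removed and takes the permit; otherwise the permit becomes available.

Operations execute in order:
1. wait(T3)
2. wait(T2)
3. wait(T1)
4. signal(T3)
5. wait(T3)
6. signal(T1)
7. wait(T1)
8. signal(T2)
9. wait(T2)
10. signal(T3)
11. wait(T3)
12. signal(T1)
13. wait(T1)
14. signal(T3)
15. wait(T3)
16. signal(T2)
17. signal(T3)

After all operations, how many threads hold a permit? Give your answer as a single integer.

Answer: 1

Derivation:
Step 1: wait(T3) -> count=1 queue=[] holders={T3}
Step 2: wait(T2) -> count=0 queue=[] holders={T2,T3}
Step 3: wait(T1) -> count=0 queue=[T1] holders={T2,T3}
Step 4: signal(T3) -> count=0 queue=[] holders={T1,T2}
Step 5: wait(T3) -> count=0 queue=[T3] holders={T1,T2}
Step 6: signal(T1) -> count=0 queue=[] holders={T2,T3}
Step 7: wait(T1) -> count=0 queue=[T1] holders={T2,T3}
Step 8: signal(T2) -> count=0 queue=[] holders={T1,T3}
Step 9: wait(T2) -> count=0 queue=[T2] holders={T1,T3}
Step 10: signal(T3) -> count=0 queue=[] holders={T1,T2}
Step 11: wait(T3) -> count=0 queue=[T3] holders={T1,T2}
Step 12: signal(T1) -> count=0 queue=[] holders={T2,T3}
Step 13: wait(T1) -> count=0 queue=[T1] holders={T2,T3}
Step 14: signal(T3) -> count=0 queue=[] holders={T1,T2}
Step 15: wait(T3) -> count=0 queue=[T3] holders={T1,T2}
Step 16: signal(T2) -> count=0 queue=[] holders={T1,T3}
Step 17: signal(T3) -> count=1 queue=[] holders={T1}
Final holders: {T1} -> 1 thread(s)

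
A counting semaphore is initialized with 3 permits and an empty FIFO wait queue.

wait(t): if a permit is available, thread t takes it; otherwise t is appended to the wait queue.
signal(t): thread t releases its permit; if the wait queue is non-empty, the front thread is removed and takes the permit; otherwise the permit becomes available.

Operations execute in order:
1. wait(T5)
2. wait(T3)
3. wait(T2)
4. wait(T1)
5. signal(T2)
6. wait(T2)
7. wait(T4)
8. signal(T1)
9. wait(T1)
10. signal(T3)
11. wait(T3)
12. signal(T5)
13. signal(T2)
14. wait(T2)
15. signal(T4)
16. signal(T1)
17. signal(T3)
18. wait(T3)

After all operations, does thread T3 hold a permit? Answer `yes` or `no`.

Answer: yes

Derivation:
Step 1: wait(T5) -> count=2 queue=[] holders={T5}
Step 2: wait(T3) -> count=1 queue=[] holders={T3,T5}
Step 3: wait(T2) -> count=0 queue=[] holders={T2,T3,T5}
Step 4: wait(T1) -> count=0 queue=[T1] holders={T2,T3,T5}
Step 5: signal(T2) -> count=0 queue=[] holders={T1,T3,T5}
Step 6: wait(T2) -> count=0 queue=[T2] holders={T1,T3,T5}
Step 7: wait(T4) -> count=0 queue=[T2,T4] holders={T1,T3,T5}
Step 8: signal(T1) -> count=0 queue=[T4] holders={T2,T3,T5}
Step 9: wait(T1) -> count=0 queue=[T4,T1] holders={T2,T3,T5}
Step 10: signal(T3) -> count=0 queue=[T1] holders={T2,T4,T5}
Step 11: wait(T3) -> count=0 queue=[T1,T3] holders={T2,T4,T5}
Step 12: signal(T5) -> count=0 queue=[T3] holders={T1,T2,T4}
Step 13: signal(T2) -> count=0 queue=[] holders={T1,T3,T4}
Step 14: wait(T2) -> count=0 queue=[T2] holders={T1,T3,T4}
Step 15: signal(T4) -> count=0 queue=[] holders={T1,T2,T3}
Step 16: signal(T1) -> count=1 queue=[] holders={T2,T3}
Step 17: signal(T3) -> count=2 queue=[] holders={T2}
Step 18: wait(T3) -> count=1 queue=[] holders={T2,T3}
Final holders: {T2,T3} -> T3 in holders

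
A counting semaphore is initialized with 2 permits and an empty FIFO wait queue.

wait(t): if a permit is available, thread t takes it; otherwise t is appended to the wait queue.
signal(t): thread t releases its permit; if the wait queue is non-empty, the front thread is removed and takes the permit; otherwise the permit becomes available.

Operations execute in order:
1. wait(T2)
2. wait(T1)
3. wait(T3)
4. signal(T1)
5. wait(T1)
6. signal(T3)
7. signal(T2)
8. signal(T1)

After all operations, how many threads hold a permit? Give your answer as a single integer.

Step 1: wait(T2) -> count=1 queue=[] holders={T2}
Step 2: wait(T1) -> count=0 queue=[] holders={T1,T2}
Step 3: wait(T3) -> count=0 queue=[T3] holders={T1,T2}
Step 4: signal(T1) -> count=0 queue=[] holders={T2,T3}
Step 5: wait(T1) -> count=0 queue=[T1] holders={T2,T3}
Step 6: signal(T3) -> count=0 queue=[] holders={T1,T2}
Step 7: signal(T2) -> count=1 queue=[] holders={T1}
Step 8: signal(T1) -> count=2 queue=[] holders={none}
Final holders: {none} -> 0 thread(s)

Answer: 0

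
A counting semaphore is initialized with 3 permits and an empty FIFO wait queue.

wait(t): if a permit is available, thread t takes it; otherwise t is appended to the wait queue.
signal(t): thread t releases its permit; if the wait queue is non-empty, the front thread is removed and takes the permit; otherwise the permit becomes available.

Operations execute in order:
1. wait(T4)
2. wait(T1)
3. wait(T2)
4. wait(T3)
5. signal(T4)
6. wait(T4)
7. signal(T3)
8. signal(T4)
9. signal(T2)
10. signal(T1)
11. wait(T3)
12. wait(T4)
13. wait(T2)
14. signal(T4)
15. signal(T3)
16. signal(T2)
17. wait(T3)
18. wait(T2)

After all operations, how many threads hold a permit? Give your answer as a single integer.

Step 1: wait(T4) -> count=2 queue=[] holders={T4}
Step 2: wait(T1) -> count=1 queue=[] holders={T1,T4}
Step 3: wait(T2) -> count=0 queue=[] holders={T1,T2,T4}
Step 4: wait(T3) -> count=0 queue=[T3] holders={T1,T2,T4}
Step 5: signal(T4) -> count=0 queue=[] holders={T1,T2,T3}
Step 6: wait(T4) -> count=0 queue=[T4] holders={T1,T2,T3}
Step 7: signal(T3) -> count=0 queue=[] holders={T1,T2,T4}
Step 8: signal(T4) -> count=1 queue=[] holders={T1,T2}
Step 9: signal(T2) -> count=2 queue=[] holders={T1}
Step 10: signal(T1) -> count=3 queue=[] holders={none}
Step 11: wait(T3) -> count=2 queue=[] holders={T3}
Step 12: wait(T4) -> count=1 queue=[] holders={T3,T4}
Step 13: wait(T2) -> count=0 queue=[] holders={T2,T3,T4}
Step 14: signal(T4) -> count=1 queue=[] holders={T2,T3}
Step 15: signal(T3) -> count=2 queue=[] holders={T2}
Step 16: signal(T2) -> count=3 queue=[] holders={none}
Step 17: wait(T3) -> count=2 queue=[] holders={T3}
Step 18: wait(T2) -> count=1 queue=[] holders={T2,T3}
Final holders: {T2,T3} -> 2 thread(s)

Answer: 2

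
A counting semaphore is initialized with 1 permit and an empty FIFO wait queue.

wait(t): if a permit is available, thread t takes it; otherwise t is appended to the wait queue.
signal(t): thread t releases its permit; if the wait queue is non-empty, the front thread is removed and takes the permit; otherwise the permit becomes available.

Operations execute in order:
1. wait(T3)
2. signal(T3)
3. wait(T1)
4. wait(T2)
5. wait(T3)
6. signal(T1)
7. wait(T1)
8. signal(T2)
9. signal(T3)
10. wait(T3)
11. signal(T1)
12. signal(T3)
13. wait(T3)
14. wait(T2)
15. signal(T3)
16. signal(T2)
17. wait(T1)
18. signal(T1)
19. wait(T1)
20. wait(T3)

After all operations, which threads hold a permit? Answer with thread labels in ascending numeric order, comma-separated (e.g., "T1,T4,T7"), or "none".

Step 1: wait(T3) -> count=0 queue=[] holders={T3}
Step 2: signal(T3) -> count=1 queue=[] holders={none}
Step 3: wait(T1) -> count=0 queue=[] holders={T1}
Step 4: wait(T2) -> count=0 queue=[T2] holders={T1}
Step 5: wait(T3) -> count=0 queue=[T2,T3] holders={T1}
Step 6: signal(T1) -> count=0 queue=[T3] holders={T2}
Step 7: wait(T1) -> count=0 queue=[T3,T1] holders={T2}
Step 8: signal(T2) -> count=0 queue=[T1] holders={T3}
Step 9: signal(T3) -> count=0 queue=[] holders={T1}
Step 10: wait(T3) -> count=0 queue=[T3] holders={T1}
Step 11: signal(T1) -> count=0 queue=[] holders={T3}
Step 12: signal(T3) -> count=1 queue=[] holders={none}
Step 13: wait(T3) -> count=0 queue=[] holders={T3}
Step 14: wait(T2) -> count=0 queue=[T2] holders={T3}
Step 15: signal(T3) -> count=0 queue=[] holders={T2}
Step 16: signal(T2) -> count=1 queue=[] holders={none}
Step 17: wait(T1) -> count=0 queue=[] holders={T1}
Step 18: signal(T1) -> count=1 queue=[] holders={none}
Step 19: wait(T1) -> count=0 queue=[] holders={T1}
Step 20: wait(T3) -> count=0 queue=[T3] holders={T1}
Final holders: T1

Answer: T1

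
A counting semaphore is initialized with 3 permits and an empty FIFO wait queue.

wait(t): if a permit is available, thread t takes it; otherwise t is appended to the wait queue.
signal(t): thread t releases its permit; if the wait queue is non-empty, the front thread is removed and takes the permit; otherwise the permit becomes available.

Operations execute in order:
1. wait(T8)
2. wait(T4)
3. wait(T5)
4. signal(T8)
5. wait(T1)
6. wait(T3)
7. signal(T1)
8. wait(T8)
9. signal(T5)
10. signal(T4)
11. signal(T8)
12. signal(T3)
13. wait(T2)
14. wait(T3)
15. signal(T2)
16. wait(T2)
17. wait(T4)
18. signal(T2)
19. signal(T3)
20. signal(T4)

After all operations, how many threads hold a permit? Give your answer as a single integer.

Step 1: wait(T8) -> count=2 queue=[] holders={T8}
Step 2: wait(T4) -> count=1 queue=[] holders={T4,T8}
Step 3: wait(T5) -> count=0 queue=[] holders={T4,T5,T8}
Step 4: signal(T8) -> count=1 queue=[] holders={T4,T5}
Step 5: wait(T1) -> count=0 queue=[] holders={T1,T4,T5}
Step 6: wait(T3) -> count=0 queue=[T3] holders={T1,T4,T5}
Step 7: signal(T1) -> count=0 queue=[] holders={T3,T4,T5}
Step 8: wait(T8) -> count=0 queue=[T8] holders={T3,T4,T5}
Step 9: signal(T5) -> count=0 queue=[] holders={T3,T4,T8}
Step 10: signal(T4) -> count=1 queue=[] holders={T3,T8}
Step 11: signal(T8) -> count=2 queue=[] holders={T3}
Step 12: signal(T3) -> count=3 queue=[] holders={none}
Step 13: wait(T2) -> count=2 queue=[] holders={T2}
Step 14: wait(T3) -> count=1 queue=[] holders={T2,T3}
Step 15: signal(T2) -> count=2 queue=[] holders={T3}
Step 16: wait(T2) -> count=1 queue=[] holders={T2,T3}
Step 17: wait(T4) -> count=0 queue=[] holders={T2,T3,T4}
Step 18: signal(T2) -> count=1 queue=[] holders={T3,T4}
Step 19: signal(T3) -> count=2 queue=[] holders={T4}
Step 20: signal(T4) -> count=3 queue=[] holders={none}
Final holders: {none} -> 0 thread(s)

Answer: 0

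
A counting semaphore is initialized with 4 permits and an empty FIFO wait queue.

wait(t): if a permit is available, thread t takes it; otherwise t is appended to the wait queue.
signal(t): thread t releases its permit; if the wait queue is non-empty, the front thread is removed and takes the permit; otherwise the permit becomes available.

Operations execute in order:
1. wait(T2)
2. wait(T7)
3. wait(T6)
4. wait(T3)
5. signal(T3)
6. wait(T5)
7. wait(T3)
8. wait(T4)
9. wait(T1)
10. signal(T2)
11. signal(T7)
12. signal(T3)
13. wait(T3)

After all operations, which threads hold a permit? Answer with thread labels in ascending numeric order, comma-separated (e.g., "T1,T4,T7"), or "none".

Answer: T1,T4,T5,T6

Derivation:
Step 1: wait(T2) -> count=3 queue=[] holders={T2}
Step 2: wait(T7) -> count=2 queue=[] holders={T2,T7}
Step 3: wait(T6) -> count=1 queue=[] holders={T2,T6,T7}
Step 4: wait(T3) -> count=0 queue=[] holders={T2,T3,T6,T7}
Step 5: signal(T3) -> count=1 queue=[] holders={T2,T6,T7}
Step 6: wait(T5) -> count=0 queue=[] holders={T2,T5,T6,T7}
Step 7: wait(T3) -> count=0 queue=[T3] holders={T2,T5,T6,T7}
Step 8: wait(T4) -> count=0 queue=[T3,T4] holders={T2,T5,T6,T7}
Step 9: wait(T1) -> count=0 queue=[T3,T4,T1] holders={T2,T5,T6,T7}
Step 10: signal(T2) -> count=0 queue=[T4,T1] holders={T3,T5,T6,T7}
Step 11: signal(T7) -> count=0 queue=[T1] holders={T3,T4,T5,T6}
Step 12: signal(T3) -> count=0 queue=[] holders={T1,T4,T5,T6}
Step 13: wait(T3) -> count=0 queue=[T3] holders={T1,T4,T5,T6}
Final holders: T1,T4,T5,T6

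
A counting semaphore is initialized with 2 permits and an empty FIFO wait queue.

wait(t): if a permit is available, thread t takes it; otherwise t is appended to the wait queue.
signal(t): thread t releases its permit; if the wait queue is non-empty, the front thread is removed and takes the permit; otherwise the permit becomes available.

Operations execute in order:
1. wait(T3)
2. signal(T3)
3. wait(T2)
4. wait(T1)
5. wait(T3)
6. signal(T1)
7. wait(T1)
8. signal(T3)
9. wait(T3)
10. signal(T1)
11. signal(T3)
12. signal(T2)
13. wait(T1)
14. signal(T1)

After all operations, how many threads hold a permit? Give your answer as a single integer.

Step 1: wait(T3) -> count=1 queue=[] holders={T3}
Step 2: signal(T3) -> count=2 queue=[] holders={none}
Step 3: wait(T2) -> count=1 queue=[] holders={T2}
Step 4: wait(T1) -> count=0 queue=[] holders={T1,T2}
Step 5: wait(T3) -> count=0 queue=[T3] holders={T1,T2}
Step 6: signal(T1) -> count=0 queue=[] holders={T2,T3}
Step 7: wait(T1) -> count=0 queue=[T1] holders={T2,T3}
Step 8: signal(T3) -> count=0 queue=[] holders={T1,T2}
Step 9: wait(T3) -> count=0 queue=[T3] holders={T1,T2}
Step 10: signal(T1) -> count=0 queue=[] holders={T2,T3}
Step 11: signal(T3) -> count=1 queue=[] holders={T2}
Step 12: signal(T2) -> count=2 queue=[] holders={none}
Step 13: wait(T1) -> count=1 queue=[] holders={T1}
Step 14: signal(T1) -> count=2 queue=[] holders={none}
Final holders: {none} -> 0 thread(s)

Answer: 0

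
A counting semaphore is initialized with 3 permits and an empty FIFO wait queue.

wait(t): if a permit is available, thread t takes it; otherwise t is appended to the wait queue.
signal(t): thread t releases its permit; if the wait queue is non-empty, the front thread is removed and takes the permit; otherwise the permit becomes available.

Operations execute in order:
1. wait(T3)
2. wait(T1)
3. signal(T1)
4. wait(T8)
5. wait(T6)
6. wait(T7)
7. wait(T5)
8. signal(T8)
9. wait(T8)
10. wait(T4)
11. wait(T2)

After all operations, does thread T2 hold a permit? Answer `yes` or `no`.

Step 1: wait(T3) -> count=2 queue=[] holders={T3}
Step 2: wait(T1) -> count=1 queue=[] holders={T1,T3}
Step 3: signal(T1) -> count=2 queue=[] holders={T3}
Step 4: wait(T8) -> count=1 queue=[] holders={T3,T8}
Step 5: wait(T6) -> count=0 queue=[] holders={T3,T6,T8}
Step 6: wait(T7) -> count=0 queue=[T7] holders={T3,T6,T8}
Step 7: wait(T5) -> count=0 queue=[T7,T5] holders={T3,T6,T8}
Step 8: signal(T8) -> count=0 queue=[T5] holders={T3,T6,T7}
Step 9: wait(T8) -> count=0 queue=[T5,T8] holders={T3,T6,T7}
Step 10: wait(T4) -> count=0 queue=[T5,T8,T4] holders={T3,T6,T7}
Step 11: wait(T2) -> count=0 queue=[T5,T8,T4,T2] holders={T3,T6,T7}
Final holders: {T3,T6,T7} -> T2 not in holders

Answer: no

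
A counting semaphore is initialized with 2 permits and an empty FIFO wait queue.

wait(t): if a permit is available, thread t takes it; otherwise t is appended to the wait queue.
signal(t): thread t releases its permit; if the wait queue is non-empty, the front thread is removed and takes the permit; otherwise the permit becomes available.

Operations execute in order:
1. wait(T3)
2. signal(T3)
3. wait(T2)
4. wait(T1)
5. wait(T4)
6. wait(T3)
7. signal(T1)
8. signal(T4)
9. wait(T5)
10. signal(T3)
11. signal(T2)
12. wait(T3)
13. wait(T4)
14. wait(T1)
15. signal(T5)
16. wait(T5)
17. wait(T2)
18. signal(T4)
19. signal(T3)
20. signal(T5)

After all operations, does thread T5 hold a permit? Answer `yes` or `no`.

Step 1: wait(T3) -> count=1 queue=[] holders={T3}
Step 2: signal(T3) -> count=2 queue=[] holders={none}
Step 3: wait(T2) -> count=1 queue=[] holders={T2}
Step 4: wait(T1) -> count=0 queue=[] holders={T1,T2}
Step 5: wait(T4) -> count=0 queue=[T4] holders={T1,T2}
Step 6: wait(T3) -> count=0 queue=[T4,T3] holders={T1,T2}
Step 7: signal(T1) -> count=0 queue=[T3] holders={T2,T4}
Step 8: signal(T4) -> count=0 queue=[] holders={T2,T3}
Step 9: wait(T5) -> count=0 queue=[T5] holders={T2,T3}
Step 10: signal(T3) -> count=0 queue=[] holders={T2,T5}
Step 11: signal(T2) -> count=1 queue=[] holders={T5}
Step 12: wait(T3) -> count=0 queue=[] holders={T3,T5}
Step 13: wait(T4) -> count=0 queue=[T4] holders={T3,T5}
Step 14: wait(T1) -> count=0 queue=[T4,T1] holders={T3,T5}
Step 15: signal(T5) -> count=0 queue=[T1] holders={T3,T4}
Step 16: wait(T5) -> count=0 queue=[T1,T5] holders={T3,T4}
Step 17: wait(T2) -> count=0 queue=[T1,T5,T2] holders={T3,T4}
Step 18: signal(T4) -> count=0 queue=[T5,T2] holders={T1,T3}
Step 19: signal(T3) -> count=0 queue=[T2] holders={T1,T5}
Step 20: signal(T5) -> count=0 queue=[] holders={T1,T2}
Final holders: {T1,T2} -> T5 not in holders

Answer: no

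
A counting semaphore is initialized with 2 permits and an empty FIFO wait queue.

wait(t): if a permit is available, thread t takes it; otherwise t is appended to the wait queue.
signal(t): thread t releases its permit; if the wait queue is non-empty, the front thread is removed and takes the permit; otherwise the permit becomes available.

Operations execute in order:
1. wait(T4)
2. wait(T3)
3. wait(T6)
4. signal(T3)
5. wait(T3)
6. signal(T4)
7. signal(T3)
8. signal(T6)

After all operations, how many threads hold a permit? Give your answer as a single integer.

Answer: 0

Derivation:
Step 1: wait(T4) -> count=1 queue=[] holders={T4}
Step 2: wait(T3) -> count=0 queue=[] holders={T3,T4}
Step 3: wait(T6) -> count=0 queue=[T6] holders={T3,T4}
Step 4: signal(T3) -> count=0 queue=[] holders={T4,T6}
Step 5: wait(T3) -> count=0 queue=[T3] holders={T4,T6}
Step 6: signal(T4) -> count=0 queue=[] holders={T3,T6}
Step 7: signal(T3) -> count=1 queue=[] holders={T6}
Step 8: signal(T6) -> count=2 queue=[] holders={none}
Final holders: {none} -> 0 thread(s)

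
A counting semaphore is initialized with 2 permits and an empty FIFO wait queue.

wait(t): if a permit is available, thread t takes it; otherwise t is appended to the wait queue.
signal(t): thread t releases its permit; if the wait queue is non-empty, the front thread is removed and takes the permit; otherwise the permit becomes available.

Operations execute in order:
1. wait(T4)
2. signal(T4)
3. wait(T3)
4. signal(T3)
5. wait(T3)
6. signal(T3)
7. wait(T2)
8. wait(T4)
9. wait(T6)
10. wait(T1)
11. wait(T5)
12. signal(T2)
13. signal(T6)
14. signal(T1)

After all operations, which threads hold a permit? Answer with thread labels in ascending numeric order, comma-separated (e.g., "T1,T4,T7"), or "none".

Step 1: wait(T4) -> count=1 queue=[] holders={T4}
Step 2: signal(T4) -> count=2 queue=[] holders={none}
Step 3: wait(T3) -> count=1 queue=[] holders={T3}
Step 4: signal(T3) -> count=2 queue=[] holders={none}
Step 5: wait(T3) -> count=1 queue=[] holders={T3}
Step 6: signal(T3) -> count=2 queue=[] holders={none}
Step 7: wait(T2) -> count=1 queue=[] holders={T2}
Step 8: wait(T4) -> count=0 queue=[] holders={T2,T4}
Step 9: wait(T6) -> count=0 queue=[T6] holders={T2,T4}
Step 10: wait(T1) -> count=0 queue=[T6,T1] holders={T2,T4}
Step 11: wait(T5) -> count=0 queue=[T6,T1,T5] holders={T2,T4}
Step 12: signal(T2) -> count=0 queue=[T1,T5] holders={T4,T6}
Step 13: signal(T6) -> count=0 queue=[T5] holders={T1,T4}
Step 14: signal(T1) -> count=0 queue=[] holders={T4,T5}
Final holders: T4,T5

Answer: T4,T5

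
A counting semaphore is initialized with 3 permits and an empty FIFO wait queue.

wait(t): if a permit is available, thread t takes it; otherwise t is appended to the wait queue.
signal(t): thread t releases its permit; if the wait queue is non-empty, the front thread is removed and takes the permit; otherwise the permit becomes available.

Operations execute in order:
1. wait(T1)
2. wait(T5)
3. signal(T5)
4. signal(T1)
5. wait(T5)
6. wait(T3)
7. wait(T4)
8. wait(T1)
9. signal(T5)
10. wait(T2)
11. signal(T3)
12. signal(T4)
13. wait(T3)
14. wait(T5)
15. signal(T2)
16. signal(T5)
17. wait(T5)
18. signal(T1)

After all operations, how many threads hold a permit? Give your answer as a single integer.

Answer: 2

Derivation:
Step 1: wait(T1) -> count=2 queue=[] holders={T1}
Step 2: wait(T5) -> count=1 queue=[] holders={T1,T5}
Step 3: signal(T5) -> count=2 queue=[] holders={T1}
Step 4: signal(T1) -> count=3 queue=[] holders={none}
Step 5: wait(T5) -> count=2 queue=[] holders={T5}
Step 6: wait(T3) -> count=1 queue=[] holders={T3,T5}
Step 7: wait(T4) -> count=0 queue=[] holders={T3,T4,T5}
Step 8: wait(T1) -> count=0 queue=[T1] holders={T3,T4,T5}
Step 9: signal(T5) -> count=0 queue=[] holders={T1,T3,T4}
Step 10: wait(T2) -> count=0 queue=[T2] holders={T1,T3,T4}
Step 11: signal(T3) -> count=0 queue=[] holders={T1,T2,T4}
Step 12: signal(T4) -> count=1 queue=[] holders={T1,T2}
Step 13: wait(T3) -> count=0 queue=[] holders={T1,T2,T3}
Step 14: wait(T5) -> count=0 queue=[T5] holders={T1,T2,T3}
Step 15: signal(T2) -> count=0 queue=[] holders={T1,T3,T5}
Step 16: signal(T5) -> count=1 queue=[] holders={T1,T3}
Step 17: wait(T5) -> count=0 queue=[] holders={T1,T3,T5}
Step 18: signal(T1) -> count=1 queue=[] holders={T3,T5}
Final holders: {T3,T5} -> 2 thread(s)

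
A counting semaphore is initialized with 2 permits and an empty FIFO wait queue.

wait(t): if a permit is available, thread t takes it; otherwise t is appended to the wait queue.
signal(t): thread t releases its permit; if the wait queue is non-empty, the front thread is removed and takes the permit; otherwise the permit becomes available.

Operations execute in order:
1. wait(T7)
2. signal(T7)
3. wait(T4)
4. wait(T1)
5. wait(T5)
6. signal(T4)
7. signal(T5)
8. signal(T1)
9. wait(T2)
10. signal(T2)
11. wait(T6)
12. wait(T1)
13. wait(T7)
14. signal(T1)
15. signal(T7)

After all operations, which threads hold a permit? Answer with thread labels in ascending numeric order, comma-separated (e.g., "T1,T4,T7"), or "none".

Answer: T6

Derivation:
Step 1: wait(T7) -> count=1 queue=[] holders={T7}
Step 2: signal(T7) -> count=2 queue=[] holders={none}
Step 3: wait(T4) -> count=1 queue=[] holders={T4}
Step 4: wait(T1) -> count=0 queue=[] holders={T1,T4}
Step 5: wait(T5) -> count=0 queue=[T5] holders={T1,T4}
Step 6: signal(T4) -> count=0 queue=[] holders={T1,T5}
Step 7: signal(T5) -> count=1 queue=[] holders={T1}
Step 8: signal(T1) -> count=2 queue=[] holders={none}
Step 9: wait(T2) -> count=1 queue=[] holders={T2}
Step 10: signal(T2) -> count=2 queue=[] holders={none}
Step 11: wait(T6) -> count=1 queue=[] holders={T6}
Step 12: wait(T1) -> count=0 queue=[] holders={T1,T6}
Step 13: wait(T7) -> count=0 queue=[T7] holders={T1,T6}
Step 14: signal(T1) -> count=0 queue=[] holders={T6,T7}
Step 15: signal(T7) -> count=1 queue=[] holders={T6}
Final holders: T6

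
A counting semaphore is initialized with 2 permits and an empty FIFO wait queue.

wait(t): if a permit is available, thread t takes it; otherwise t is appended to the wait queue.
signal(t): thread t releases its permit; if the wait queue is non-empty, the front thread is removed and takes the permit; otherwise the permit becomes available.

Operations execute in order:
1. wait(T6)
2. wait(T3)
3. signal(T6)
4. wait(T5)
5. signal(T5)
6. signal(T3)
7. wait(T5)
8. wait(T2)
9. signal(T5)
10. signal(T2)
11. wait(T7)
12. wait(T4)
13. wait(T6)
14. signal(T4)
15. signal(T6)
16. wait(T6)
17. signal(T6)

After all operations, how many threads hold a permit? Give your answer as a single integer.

Step 1: wait(T6) -> count=1 queue=[] holders={T6}
Step 2: wait(T3) -> count=0 queue=[] holders={T3,T6}
Step 3: signal(T6) -> count=1 queue=[] holders={T3}
Step 4: wait(T5) -> count=0 queue=[] holders={T3,T5}
Step 5: signal(T5) -> count=1 queue=[] holders={T3}
Step 6: signal(T3) -> count=2 queue=[] holders={none}
Step 7: wait(T5) -> count=1 queue=[] holders={T5}
Step 8: wait(T2) -> count=0 queue=[] holders={T2,T5}
Step 9: signal(T5) -> count=1 queue=[] holders={T2}
Step 10: signal(T2) -> count=2 queue=[] holders={none}
Step 11: wait(T7) -> count=1 queue=[] holders={T7}
Step 12: wait(T4) -> count=0 queue=[] holders={T4,T7}
Step 13: wait(T6) -> count=0 queue=[T6] holders={T4,T7}
Step 14: signal(T4) -> count=0 queue=[] holders={T6,T7}
Step 15: signal(T6) -> count=1 queue=[] holders={T7}
Step 16: wait(T6) -> count=0 queue=[] holders={T6,T7}
Step 17: signal(T6) -> count=1 queue=[] holders={T7}
Final holders: {T7} -> 1 thread(s)

Answer: 1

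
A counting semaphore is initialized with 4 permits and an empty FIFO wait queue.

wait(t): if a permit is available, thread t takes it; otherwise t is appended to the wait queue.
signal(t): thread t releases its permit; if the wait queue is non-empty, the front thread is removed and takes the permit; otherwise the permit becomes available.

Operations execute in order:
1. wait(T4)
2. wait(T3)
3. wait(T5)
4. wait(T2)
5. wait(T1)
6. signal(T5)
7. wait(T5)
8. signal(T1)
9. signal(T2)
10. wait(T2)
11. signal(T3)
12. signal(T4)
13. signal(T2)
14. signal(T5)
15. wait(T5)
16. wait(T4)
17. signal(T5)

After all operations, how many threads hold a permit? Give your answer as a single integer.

Answer: 1

Derivation:
Step 1: wait(T4) -> count=3 queue=[] holders={T4}
Step 2: wait(T3) -> count=2 queue=[] holders={T3,T4}
Step 3: wait(T5) -> count=1 queue=[] holders={T3,T4,T5}
Step 4: wait(T2) -> count=0 queue=[] holders={T2,T3,T4,T5}
Step 5: wait(T1) -> count=0 queue=[T1] holders={T2,T3,T4,T5}
Step 6: signal(T5) -> count=0 queue=[] holders={T1,T2,T3,T4}
Step 7: wait(T5) -> count=0 queue=[T5] holders={T1,T2,T3,T4}
Step 8: signal(T1) -> count=0 queue=[] holders={T2,T3,T4,T5}
Step 9: signal(T2) -> count=1 queue=[] holders={T3,T4,T5}
Step 10: wait(T2) -> count=0 queue=[] holders={T2,T3,T4,T5}
Step 11: signal(T3) -> count=1 queue=[] holders={T2,T4,T5}
Step 12: signal(T4) -> count=2 queue=[] holders={T2,T5}
Step 13: signal(T2) -> count=3 queue=[] holders={T5}
Step 14: signal(T5) -> count=4 queue=[] holders={none}
Step 15: wait(T5) -> count=3 queue=[] holders={T5}
Step 16: wait(T4) -> count=2 queue=[] holders={T4,T5}
Step 17: signal(T5) -> count=3 queue=[] holders={T4}
Final holders: {T4} -> 1 thread(s)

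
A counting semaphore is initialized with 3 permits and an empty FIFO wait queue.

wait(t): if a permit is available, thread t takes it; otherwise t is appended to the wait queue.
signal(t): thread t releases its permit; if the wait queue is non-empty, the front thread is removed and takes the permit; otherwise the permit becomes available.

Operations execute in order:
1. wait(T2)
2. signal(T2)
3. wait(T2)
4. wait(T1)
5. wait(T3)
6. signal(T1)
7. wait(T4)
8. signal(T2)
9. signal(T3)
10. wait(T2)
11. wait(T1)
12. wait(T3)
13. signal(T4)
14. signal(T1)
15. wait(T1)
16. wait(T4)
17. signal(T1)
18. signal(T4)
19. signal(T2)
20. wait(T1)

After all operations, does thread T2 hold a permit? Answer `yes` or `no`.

Step 1: wait(T2) -> count=2 queue=[] holders={T2}
Step 2: signal(T2) -> count=3 queue=[] holders={none}
Step 3: wait(T2) -> count=2 queue=[] holders={T2}
Step 4: wait(T1) -> count=1 queue=[] holders={T1,T2}
Step 5: wait(T3) -> count=0 queue=[] holders={T1,T2,T3}
Step 6: signal(T1) -> count=1 queue=[] holders={T2,T3}
Step 7: wait(T4) -> count=0 queue=[] holders={T2,T3,T4}
Step 8: signal(T2) -> count=1 queue=[] holders={T3,T4}
Step 9: signal(T3) -> count=2 queue=[] holders={T4}
Step 10: wait(T2) -> count=1 queue=[] holders={T2,T4}
Step 11: wait(T1) -> count=0 queue=[] holders={T1,T2,T4}
Step 12: wait(T3) -> count=0 queue=[T3] holders={T1,T2,T4}
Step 13: signal(T4) -> count=0 queue=[] holders={T1,T2,T3}
Step 14: signal(T1) -> count=1 queue=[] holders={T2,T3}
Step 15: wait(T1) -> count=0 queue=[] holders={T1,T2,T3}
Step 16: wait(T4) -> count=0 queue=[T4] holders={T1,T2,T3}
Step 17: signal(T1) -> count=0 queue=[] holders={T2,T3,T4}
Step 18: signal(T4) -> count=1 queue=[] holders={T2,T3}
Step 19: signal(T2) -> count=2 queue=[] holders={T3}
Step 20: wait(T1) -> count=1 queue=[] holders={T1,T3}
Final holders: {T1,T3} -> T2 not in holders

Answer: no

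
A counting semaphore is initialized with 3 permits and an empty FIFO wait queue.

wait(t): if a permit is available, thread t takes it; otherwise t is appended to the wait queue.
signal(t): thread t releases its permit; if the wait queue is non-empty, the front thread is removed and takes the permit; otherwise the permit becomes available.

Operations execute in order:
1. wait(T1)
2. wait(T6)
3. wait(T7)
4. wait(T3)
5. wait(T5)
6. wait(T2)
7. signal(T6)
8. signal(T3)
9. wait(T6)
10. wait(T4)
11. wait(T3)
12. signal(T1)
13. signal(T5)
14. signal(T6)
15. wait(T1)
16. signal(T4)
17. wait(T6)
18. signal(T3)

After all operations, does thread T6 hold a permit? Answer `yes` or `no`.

Step 1: wait(T1) -> count=2 queue=[] holders={T1}
Step 2: wait(T6) -> count=1 queue=[] holders={T1,T6}
Step 3: wait(T7) -> count=0 queue=[] holders={T1,T6,T7}
Step 4: wait(T3) -> count=0 queue=[T3] holders={T1,T6,T7}
Step 5: wait(T5) -> count=0 queue=[T3,T5] holders={T1,T6,T7}
Step 6: wait(T2) -> count=0 queue=[T3,T5,T2] holders={T1,T6,T7}
Step 7: signal(T6) -> count=0 queue=[T5,T2] holders={T1,T3,T7}
Step 8: signal(T3) -> count=0 queue=[T2] holders={T1,T5,T7}
Step 9: wait(T6) -> count=0 queue=[T2,T6] holders={T1,T5,T7}
Step 10: wait(T4) -> count=0 queue=[T2,T6,T4] holders={T1,T5,T7}
Step 11: wait(T3) -> count=0 queue=[T2,T6,T4,T3] holders={T1,T5,T7}
Step 12: signal(T1) -> count=0 queue=[T6,T4,T3] holders={T2,T5,T7}
Step 13: signal(T5) -> count=0 queue=[T4,T3] holders={T2,T6,T7}
Step 14: signal(T6) -> count=0 queue=[T3] holders={T2,T4,T7}
Step 15: wait(T1) -> count=0 queue=[T3,T1] holders={T2,T4,T7}
Step 16: signal(T4) -> count=0 queue=[T1] holders={T2,T3,T7}
Step 17: wait(T6) -> count=0 queue=[T1,T6] holders={T2,T3,T7}
Step 18: signal(T3) -> count=0 queue=[T6] holders={T1,T2,T7}
Final holders: {T1,T2,T7} -> T6 not in holders

Answer: no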